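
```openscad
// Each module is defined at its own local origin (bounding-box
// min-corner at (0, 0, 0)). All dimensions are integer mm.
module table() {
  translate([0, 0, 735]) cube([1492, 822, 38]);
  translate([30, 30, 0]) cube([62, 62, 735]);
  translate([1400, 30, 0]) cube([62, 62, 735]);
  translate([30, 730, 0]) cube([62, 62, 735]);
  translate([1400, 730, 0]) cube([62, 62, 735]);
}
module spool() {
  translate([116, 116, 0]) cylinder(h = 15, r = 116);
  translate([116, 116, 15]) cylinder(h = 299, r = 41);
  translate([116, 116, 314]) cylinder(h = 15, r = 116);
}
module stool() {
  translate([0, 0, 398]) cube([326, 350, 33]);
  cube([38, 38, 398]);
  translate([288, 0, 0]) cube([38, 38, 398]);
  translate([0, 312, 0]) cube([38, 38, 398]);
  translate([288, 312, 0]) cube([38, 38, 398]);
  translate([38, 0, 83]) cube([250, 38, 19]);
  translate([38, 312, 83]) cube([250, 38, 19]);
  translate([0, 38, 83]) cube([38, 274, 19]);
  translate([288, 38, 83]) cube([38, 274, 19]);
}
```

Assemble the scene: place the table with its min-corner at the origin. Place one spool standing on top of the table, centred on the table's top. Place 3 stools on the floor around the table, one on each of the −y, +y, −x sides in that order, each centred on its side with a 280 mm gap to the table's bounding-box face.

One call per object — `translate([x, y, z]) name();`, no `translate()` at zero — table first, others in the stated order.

table();
translate([630, 295, 773]) spool();
translate([583, -630, 0]) stool();
translate([583, 1102, 0]) stool();
translate([-606, 236, 0]) stool();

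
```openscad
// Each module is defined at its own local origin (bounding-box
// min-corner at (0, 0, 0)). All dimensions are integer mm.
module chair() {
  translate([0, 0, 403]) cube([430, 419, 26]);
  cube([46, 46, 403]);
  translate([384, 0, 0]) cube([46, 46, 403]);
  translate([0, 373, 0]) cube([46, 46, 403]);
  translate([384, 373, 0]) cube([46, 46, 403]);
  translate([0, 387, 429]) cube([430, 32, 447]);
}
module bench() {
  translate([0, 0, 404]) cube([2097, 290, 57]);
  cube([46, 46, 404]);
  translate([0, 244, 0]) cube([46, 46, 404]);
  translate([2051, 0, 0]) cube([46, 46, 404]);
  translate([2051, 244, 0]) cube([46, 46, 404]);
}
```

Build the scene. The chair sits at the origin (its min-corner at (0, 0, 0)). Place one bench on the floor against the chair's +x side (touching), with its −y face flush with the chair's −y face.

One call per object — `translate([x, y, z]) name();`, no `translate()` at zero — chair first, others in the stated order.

chair();
translate([430, 0, 0]) bench();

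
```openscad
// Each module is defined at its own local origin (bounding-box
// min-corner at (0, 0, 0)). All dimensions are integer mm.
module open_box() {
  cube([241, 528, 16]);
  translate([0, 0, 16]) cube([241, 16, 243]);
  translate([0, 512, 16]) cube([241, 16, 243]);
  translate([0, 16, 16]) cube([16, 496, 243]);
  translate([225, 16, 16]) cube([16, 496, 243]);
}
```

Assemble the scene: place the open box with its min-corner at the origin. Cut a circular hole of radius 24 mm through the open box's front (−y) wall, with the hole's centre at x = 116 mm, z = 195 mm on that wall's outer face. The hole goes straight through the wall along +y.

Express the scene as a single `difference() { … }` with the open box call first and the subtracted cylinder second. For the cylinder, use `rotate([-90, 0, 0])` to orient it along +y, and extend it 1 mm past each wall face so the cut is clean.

difference() {
  open_box();
  translate([116, -1, 195]) rotate([-90, 0, 0]) cylinder(h = 18, r = 24);
}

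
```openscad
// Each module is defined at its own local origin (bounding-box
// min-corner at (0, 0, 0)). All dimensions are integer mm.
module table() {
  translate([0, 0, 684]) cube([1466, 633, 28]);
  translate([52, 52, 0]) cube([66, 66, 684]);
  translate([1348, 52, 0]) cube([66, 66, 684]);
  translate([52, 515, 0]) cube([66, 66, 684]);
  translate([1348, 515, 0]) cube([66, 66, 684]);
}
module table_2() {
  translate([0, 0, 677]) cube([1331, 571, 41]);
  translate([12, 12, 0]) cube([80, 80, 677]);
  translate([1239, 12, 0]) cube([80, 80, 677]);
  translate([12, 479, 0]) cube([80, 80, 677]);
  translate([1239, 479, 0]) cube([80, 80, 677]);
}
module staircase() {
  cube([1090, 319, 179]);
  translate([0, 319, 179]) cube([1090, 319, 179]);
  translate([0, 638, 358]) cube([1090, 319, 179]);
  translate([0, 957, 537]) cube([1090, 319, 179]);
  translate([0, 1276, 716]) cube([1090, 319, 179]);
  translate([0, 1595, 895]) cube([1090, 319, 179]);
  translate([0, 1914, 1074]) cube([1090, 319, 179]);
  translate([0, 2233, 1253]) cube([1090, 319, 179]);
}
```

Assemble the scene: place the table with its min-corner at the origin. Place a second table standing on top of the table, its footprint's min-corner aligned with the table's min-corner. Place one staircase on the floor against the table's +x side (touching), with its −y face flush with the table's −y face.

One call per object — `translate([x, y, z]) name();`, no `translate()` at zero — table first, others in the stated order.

table();
translate([0, 0, 712]) table_2();
translate([1466, 0, 0]) staircase();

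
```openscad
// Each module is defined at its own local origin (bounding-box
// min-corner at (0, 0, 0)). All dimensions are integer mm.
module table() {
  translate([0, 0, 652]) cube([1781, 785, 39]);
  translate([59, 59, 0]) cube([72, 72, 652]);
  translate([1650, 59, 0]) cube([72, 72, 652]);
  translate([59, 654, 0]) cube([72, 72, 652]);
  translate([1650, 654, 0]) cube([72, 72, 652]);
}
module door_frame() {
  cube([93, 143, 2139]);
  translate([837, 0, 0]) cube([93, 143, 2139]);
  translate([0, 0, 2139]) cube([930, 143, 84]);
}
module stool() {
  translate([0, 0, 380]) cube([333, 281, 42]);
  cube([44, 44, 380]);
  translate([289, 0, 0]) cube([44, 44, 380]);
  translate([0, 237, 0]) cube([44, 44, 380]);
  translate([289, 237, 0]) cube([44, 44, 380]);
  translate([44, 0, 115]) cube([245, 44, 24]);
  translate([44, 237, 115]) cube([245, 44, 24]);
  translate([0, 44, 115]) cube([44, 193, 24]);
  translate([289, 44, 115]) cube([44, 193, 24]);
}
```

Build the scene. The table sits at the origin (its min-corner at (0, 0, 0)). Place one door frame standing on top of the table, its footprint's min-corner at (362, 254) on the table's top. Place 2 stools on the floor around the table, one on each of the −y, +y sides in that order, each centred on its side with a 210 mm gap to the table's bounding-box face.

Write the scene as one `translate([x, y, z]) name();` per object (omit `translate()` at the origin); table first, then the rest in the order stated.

table();
translate([362, 254, 691]) door_frame();
translate([724, -491, 0]) stool();
translate([724, 995, 0]) stool();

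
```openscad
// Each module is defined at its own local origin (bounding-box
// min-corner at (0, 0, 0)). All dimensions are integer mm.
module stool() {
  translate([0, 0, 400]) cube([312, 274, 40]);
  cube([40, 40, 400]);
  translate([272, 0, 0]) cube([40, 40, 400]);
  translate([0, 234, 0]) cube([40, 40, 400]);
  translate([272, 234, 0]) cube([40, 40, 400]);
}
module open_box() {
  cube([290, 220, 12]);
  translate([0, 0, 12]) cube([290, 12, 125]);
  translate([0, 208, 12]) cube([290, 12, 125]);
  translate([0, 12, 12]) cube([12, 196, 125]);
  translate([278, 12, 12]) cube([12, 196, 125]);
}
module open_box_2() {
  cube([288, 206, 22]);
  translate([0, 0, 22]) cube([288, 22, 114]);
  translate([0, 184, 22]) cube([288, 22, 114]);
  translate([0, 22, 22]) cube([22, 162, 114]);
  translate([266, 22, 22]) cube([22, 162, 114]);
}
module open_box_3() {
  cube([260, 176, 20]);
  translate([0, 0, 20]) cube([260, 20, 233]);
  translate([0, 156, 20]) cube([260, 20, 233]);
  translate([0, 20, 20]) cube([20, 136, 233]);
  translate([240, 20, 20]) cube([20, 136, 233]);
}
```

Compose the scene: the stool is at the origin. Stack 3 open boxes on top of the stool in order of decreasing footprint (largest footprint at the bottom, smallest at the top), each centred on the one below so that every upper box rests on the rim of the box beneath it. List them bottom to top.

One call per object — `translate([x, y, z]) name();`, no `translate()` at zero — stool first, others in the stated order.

stool();
translate([11, 27, 440]) open_box();
translate([12, 34, 577]) open_box_2();
translate([26, 49, 713]) open_box_3();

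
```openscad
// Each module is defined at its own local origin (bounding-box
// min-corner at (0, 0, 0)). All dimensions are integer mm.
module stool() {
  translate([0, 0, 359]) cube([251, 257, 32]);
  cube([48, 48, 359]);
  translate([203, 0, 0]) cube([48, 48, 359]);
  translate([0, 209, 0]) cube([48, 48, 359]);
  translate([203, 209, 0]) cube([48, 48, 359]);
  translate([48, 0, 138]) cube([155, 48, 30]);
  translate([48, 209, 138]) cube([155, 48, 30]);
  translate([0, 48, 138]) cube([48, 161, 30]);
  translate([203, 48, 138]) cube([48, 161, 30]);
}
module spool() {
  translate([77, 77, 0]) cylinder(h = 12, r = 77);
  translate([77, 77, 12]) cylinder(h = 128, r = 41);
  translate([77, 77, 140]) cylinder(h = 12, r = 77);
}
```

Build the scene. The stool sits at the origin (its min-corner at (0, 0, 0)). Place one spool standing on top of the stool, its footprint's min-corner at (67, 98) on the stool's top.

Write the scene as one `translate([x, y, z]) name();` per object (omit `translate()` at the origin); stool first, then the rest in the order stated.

stool();
translate([67, 98, 391]) spool();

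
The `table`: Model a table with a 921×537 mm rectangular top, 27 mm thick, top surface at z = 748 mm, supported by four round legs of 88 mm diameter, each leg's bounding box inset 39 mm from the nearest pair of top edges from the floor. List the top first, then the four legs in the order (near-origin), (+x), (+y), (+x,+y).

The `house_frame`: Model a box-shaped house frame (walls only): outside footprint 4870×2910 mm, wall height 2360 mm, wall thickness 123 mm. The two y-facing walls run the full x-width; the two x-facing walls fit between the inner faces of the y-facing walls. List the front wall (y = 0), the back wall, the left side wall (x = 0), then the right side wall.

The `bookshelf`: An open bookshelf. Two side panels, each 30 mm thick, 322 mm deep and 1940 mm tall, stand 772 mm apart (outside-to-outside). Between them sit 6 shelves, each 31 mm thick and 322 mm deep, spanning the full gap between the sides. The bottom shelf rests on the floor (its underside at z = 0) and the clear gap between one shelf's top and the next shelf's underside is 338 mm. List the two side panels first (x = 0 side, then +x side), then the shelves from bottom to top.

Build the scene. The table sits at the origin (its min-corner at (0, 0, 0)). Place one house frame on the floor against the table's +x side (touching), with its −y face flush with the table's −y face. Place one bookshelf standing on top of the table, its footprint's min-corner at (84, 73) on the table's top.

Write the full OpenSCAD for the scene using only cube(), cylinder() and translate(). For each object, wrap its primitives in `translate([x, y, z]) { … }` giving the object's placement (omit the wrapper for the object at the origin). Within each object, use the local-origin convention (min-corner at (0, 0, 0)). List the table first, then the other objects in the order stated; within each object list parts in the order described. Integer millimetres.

translate([0, 0, 721]) cube([921, 537, 27]);
translate([83, 83, 0]) cylinder(h = 721, r = 44);
translate([838, 83, 0]) cylinder(h = 721, r = 44);
translate([83, 454, 0]) cylinder(h = 721, r = 44);
translate([838, 454, 0]) cylinder(h = 721, r = 44);
translate([921, 0, 0]) {
  cube([4870, 123, 2360]);
  translate([0, 2787, 0]) cube([4870, 123, 2360]);
  translate([0, 123, 0]) cube([123, 2664, 2360]);
  translate([4747, 123, 0]) cube([123, 2664, 2360]);
}
translate([84, 73, 748]) {
  cube([30, 322, 1940]);
  translate([742, 0, 0]) cube([30, 322, 1940]);
  translate([30, 0, 0]) cube([712, 322, 31]);
  translate([30, 0, 369]) cube([712, 322, 31]);
  translate([30, 0, 738]) cube([712, 322, 31]);
  translate([30, 0, 1107]) cube([712, 322, 31]);
  translate([30, 0, 1476]) cube([712, 322, 31]);
  translate([30, 0, 1845]) cube([712, 322, 31]);
}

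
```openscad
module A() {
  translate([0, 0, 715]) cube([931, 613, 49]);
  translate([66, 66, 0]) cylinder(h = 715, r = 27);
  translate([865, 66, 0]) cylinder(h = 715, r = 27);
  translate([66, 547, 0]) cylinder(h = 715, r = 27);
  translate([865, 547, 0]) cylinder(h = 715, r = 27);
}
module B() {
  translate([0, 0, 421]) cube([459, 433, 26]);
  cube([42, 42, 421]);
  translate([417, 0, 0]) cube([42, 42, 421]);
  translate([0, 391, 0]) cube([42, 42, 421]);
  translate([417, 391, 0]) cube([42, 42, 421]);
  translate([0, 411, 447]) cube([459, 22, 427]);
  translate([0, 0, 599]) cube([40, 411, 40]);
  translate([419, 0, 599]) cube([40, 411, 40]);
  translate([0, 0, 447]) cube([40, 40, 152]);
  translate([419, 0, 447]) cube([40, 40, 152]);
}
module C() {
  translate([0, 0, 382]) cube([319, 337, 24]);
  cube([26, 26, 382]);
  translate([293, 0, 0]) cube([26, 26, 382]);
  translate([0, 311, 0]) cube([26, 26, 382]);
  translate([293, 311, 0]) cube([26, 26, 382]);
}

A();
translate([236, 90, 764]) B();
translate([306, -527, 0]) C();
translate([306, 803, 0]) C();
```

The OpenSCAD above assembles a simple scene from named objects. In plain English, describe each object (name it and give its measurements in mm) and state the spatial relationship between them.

A is a table with a 931×613 mm rectangular top, 49 mm thick, top surface at z = 764 mm, supported by four round legs of 54 mm diameter, each leg's bounding box inset 39 mm from the nearest pair of top edges, running from the floor.

B is a chair. The seat is a 459×433×26 mm slab with its top at z = 447 mm, on four 42×42 mm corner legs (flush with the seat edges, standing on z = 0). A flat backrest 22 mm thick, 427 mm tall, spans the full seat width and rises from the seat top along its +y edge, rear face flush with the rear of the seat. Two armrests of 40×40 mm section run along each side from the seat's front edge to the front of the backrest, top faces 192 mm above the seat top and outer faces flush with the seat's x-edges; a 40×40 mm post under the front of each armrest stands on the seat at the front corner.

C is a four-legged stool. The seat is a 319×337×24 mm slab whose top surface is at z = 406 mm; four square legs, each 26×26 mm in cross-section, run from the floor (z = 0) to the underside of the seat, each flush with a corner of the seat.

The chair is on top of the table, centred. Two stools sit around the table at the −y, +y sides.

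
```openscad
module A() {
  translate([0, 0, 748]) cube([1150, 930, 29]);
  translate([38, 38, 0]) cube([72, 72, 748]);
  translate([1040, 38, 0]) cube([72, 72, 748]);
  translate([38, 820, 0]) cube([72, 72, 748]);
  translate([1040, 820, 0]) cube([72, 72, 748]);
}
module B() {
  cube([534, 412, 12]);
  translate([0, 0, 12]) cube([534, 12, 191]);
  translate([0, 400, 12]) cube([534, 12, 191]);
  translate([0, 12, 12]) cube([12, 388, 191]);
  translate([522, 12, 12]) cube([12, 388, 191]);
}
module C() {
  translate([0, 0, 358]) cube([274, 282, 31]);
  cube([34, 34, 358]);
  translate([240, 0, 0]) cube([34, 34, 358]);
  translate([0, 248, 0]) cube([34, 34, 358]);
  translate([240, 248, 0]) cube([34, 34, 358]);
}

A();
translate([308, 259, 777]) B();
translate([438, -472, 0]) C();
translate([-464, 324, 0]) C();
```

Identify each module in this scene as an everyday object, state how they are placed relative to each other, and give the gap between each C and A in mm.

Each stool's nearest face is 190 mm from the table's bounding box.

A is a table. B is an open box. C is a stool. The open box is on top of the table, centred. Two stools sit around the table at the −y, −x sides. The gap between each stool and the table is 190 mm.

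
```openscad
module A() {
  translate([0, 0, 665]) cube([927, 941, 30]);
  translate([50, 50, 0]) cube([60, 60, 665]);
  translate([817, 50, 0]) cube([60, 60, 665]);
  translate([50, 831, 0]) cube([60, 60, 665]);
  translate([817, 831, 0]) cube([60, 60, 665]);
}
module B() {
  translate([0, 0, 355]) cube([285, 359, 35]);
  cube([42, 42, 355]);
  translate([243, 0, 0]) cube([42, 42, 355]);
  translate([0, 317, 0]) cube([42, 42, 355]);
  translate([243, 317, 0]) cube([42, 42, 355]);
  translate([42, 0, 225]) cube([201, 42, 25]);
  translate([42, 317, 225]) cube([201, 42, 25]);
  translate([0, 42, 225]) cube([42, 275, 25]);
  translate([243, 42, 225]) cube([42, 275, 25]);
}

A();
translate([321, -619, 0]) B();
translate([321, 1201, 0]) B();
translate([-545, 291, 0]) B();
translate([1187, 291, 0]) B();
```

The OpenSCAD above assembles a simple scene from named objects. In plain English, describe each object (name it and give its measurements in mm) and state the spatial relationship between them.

A is a rectangular dining table. The top is 927×941×30 mm with its upper surface at z = 695 mm. It stands on four 60×60 mm square legs, each inset 50 mm from the nearest pair of top edges, running from the floor to the underside of the top.

B is a four-legged stool. The seat is a 285×359×35 mm slab whose top surface is at z = 390 mm; four square legs, each 42×42 mm in cross-section, run from the floor (z = 0) to the underside of the seat, each flush with a corner of the seat. Four stretchers, 42 mm wide and 25 mm tall, connect adjacent legs with their undersides at z = 225 mm, each running between the inner faces of the legs it joins and aligned with the legs' outer faces on the other axis.

Four stools sit around the table at the −y, +y, −x, +x sides.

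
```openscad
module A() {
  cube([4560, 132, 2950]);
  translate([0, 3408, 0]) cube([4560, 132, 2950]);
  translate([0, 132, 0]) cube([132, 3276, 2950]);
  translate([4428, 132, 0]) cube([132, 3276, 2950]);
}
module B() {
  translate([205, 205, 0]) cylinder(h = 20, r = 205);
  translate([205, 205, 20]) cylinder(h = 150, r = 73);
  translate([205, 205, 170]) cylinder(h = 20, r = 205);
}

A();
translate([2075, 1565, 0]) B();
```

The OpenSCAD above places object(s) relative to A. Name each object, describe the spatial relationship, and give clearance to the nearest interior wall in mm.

Clearances: x = 1943, y = 1433; minimum 1433 mm.

A is a house frame. B is a spool. The spool sits inside the house frame, centred. The clearance to the nearest interior wall is 1433 mm.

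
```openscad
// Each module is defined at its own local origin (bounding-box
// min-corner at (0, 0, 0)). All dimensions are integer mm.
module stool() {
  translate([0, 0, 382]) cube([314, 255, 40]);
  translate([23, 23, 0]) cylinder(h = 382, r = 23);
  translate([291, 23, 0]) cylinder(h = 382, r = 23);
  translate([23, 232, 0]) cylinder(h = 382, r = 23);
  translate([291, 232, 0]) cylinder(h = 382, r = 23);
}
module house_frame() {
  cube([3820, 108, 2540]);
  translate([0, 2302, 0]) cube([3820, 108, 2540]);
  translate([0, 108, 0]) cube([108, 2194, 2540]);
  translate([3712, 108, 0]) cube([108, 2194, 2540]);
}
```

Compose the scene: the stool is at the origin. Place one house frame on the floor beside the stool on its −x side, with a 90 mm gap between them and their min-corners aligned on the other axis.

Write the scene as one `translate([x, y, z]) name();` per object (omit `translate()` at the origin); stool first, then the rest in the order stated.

stool();
translate([-3910, 0, 0]) house_frame();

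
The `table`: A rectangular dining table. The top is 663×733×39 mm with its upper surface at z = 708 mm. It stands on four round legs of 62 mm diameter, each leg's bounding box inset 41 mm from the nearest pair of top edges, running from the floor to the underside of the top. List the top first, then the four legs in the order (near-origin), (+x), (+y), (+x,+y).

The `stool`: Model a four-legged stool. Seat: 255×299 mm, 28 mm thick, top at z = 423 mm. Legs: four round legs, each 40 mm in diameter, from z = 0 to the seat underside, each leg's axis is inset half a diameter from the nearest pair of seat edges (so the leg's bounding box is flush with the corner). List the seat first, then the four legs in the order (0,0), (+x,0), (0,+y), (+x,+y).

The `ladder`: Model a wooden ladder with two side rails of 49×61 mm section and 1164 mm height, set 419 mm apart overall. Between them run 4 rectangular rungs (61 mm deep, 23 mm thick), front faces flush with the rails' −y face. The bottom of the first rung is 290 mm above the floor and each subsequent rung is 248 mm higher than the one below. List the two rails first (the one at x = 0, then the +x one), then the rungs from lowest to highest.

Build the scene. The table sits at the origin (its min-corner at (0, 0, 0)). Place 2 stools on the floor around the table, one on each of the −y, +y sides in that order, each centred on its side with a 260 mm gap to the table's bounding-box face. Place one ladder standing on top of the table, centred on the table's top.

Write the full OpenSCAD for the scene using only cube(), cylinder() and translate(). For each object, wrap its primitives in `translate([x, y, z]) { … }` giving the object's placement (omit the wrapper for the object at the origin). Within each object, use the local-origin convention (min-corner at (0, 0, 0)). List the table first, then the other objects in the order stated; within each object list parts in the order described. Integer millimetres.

translate([0, 0, 669]) cube([663, 733, 39]);
translate([72, 72, 0]) cylinder(h = 669, r = 31);
translate([591, 72, 0]) cylinder(h = 669, r = 31);
translate([72, 661, 0]) cylinder(h = 669, r = 31);
translate([591, 661, 0]) cylinder(h = 669, r = 31);
translate([204, -559, 0]) {
  translate([0, 0, 395]) cube([255, 299, 28]);
  translate([20, 20, 0]) cylinder(h = 395, r = 20);
  translate([235, 20, 0]) cylinder(h = 395, r = 20);
  translate([20, 279, 0]) cylinder(h = 395, r = 20);
  translate([235, 279, 0]) cylinder(h = 395, r = 20);
}
translate([204, 993, 0]) {
  translate([0, 0, 395]) cube([255, 299, 28]);
  translate([20, 20, 0]) cylinder(h = 395, r = 20);
  translate([235, 20, 0]) cylinder(h = 395, r = 20);
  translate([20, 279, 0]) cylinder(h = 395, r = 20);
  translate([235, 279, 0]) cylinder(h = 395, r = 20);
}
translate([122, 336, 708]) {
  cube([49, 61, 1164]);
  translate([370, 0, 0]) cube([49, 61, 1164]);
  translate([49, 0, 290]) cube([321, 61, 23]);
  translate([49, 0, 538]) cube([321, 61, 23]);
  translate([49, 0, 786]) cube([321, 61, 23]);
  translate([49, 0, 1034]) cube([321, 61, 23]);
}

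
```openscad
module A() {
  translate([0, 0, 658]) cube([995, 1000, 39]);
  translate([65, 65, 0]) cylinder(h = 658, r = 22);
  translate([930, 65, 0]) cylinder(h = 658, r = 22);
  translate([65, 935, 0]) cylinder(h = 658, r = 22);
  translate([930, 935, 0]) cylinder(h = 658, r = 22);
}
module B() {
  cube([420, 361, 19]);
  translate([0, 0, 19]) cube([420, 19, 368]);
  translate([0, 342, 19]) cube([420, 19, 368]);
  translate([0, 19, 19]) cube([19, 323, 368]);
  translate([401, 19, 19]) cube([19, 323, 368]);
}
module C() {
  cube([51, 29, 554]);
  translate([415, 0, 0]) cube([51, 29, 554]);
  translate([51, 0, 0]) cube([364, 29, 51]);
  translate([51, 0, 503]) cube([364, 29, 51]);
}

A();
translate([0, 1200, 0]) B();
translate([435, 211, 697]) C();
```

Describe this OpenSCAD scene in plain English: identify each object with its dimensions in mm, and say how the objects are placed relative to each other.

A is a table with a 995×1000 mm rectangular top, 39 mm thick, top surface at z = 697 mm, supported by four round legs of 44 mm diameter, each leg's bounding box inset 43 mm from the nearest pair of top edges, running from the floor.

B is an open-topped rectangular box: outside dimensions 420×361×387 mm, with a uniform wall and base thickness of 19 mm. The base is a full 420×361 slab on the floor; four walls sit on top of the base. The front and back walls (the −y and +y sides) span the full width; the two side walls fit between them.

C is a rectangular picture frame lying in the x–z plane (depth along y). The opening is 364 mm wide (x) by 452 mm tall (z), surrounded by a border 51 mm wide on all four sides. The frame is 29 mm deep and is made of two full-height vertical stiles with two horizontal rails fitted between them.

The open box is on the floor beside the table on its +y side. The picture frame is on top of the table.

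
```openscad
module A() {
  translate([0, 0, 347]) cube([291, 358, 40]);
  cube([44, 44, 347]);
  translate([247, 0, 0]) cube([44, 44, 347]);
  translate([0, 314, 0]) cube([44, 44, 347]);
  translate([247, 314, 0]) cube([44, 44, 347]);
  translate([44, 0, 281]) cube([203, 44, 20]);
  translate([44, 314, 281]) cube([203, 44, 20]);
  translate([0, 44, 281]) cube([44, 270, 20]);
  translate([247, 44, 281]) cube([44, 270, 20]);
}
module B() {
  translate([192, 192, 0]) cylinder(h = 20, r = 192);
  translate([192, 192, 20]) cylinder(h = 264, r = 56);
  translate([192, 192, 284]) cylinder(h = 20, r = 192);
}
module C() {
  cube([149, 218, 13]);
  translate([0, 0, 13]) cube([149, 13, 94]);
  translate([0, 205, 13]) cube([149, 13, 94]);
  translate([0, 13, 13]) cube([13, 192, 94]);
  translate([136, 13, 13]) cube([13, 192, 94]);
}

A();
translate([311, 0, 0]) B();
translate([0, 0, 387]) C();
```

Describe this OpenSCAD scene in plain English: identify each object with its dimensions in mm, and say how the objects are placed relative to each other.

A is a simple wooden stool: a rectangular seat 291 mm (x) by 358 mm (y), 40 mm thick, top face at z = 387 mm, on four square legs, each 44×44 mm in cross-section. The legs rest on z = 0, each flush with a corner of the seat. Four stretchers, 44 mm wide and 20 mm tall, connect adjacent legs with their undersides at z = 281 mm, each running between the inner faces of the legs it joins and aligned with the legs' outer faces on the other axis.

B is a spool: two coaxial disc flanges of radius 192 mm and thickness 20 mm, joined by a core cylinder of radius 56 mm and height 264 mm. The lower flange rests on z = 0 and the three cylinders share a vertical axis.

C is an open storage box with external size 149×218×107 mm and wall thickness 13 mm (the base is also 13 mm thick). The base covers the whole footprint; the four walls stand on the base, with the y-facing walls full-width and the x-facing walls fitting between their inner faces.

The spool is on the floor beside the stool on its +x side. The open box is on top of the stool.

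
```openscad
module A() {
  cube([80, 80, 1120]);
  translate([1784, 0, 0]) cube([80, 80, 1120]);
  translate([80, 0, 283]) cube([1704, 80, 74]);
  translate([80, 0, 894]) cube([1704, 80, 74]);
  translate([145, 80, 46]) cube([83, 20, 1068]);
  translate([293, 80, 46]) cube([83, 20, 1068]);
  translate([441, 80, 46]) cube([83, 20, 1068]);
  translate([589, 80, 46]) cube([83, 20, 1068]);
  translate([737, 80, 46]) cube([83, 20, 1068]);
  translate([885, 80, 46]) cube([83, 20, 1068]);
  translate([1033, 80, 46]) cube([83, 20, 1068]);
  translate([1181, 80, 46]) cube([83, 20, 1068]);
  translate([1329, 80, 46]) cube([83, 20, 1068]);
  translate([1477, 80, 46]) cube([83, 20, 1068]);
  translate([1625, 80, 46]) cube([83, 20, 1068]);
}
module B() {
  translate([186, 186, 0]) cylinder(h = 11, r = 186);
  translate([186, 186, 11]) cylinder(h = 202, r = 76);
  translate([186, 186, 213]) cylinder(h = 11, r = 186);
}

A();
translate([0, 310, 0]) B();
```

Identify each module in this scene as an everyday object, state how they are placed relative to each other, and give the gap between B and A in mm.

The spool's nearest face is 210 mm from the fence section's +y face.

A is a fence section. B is a spool. The spool is on the floor beside the fence section on its +y side. The gap between the spool and the fence section is 210 mm.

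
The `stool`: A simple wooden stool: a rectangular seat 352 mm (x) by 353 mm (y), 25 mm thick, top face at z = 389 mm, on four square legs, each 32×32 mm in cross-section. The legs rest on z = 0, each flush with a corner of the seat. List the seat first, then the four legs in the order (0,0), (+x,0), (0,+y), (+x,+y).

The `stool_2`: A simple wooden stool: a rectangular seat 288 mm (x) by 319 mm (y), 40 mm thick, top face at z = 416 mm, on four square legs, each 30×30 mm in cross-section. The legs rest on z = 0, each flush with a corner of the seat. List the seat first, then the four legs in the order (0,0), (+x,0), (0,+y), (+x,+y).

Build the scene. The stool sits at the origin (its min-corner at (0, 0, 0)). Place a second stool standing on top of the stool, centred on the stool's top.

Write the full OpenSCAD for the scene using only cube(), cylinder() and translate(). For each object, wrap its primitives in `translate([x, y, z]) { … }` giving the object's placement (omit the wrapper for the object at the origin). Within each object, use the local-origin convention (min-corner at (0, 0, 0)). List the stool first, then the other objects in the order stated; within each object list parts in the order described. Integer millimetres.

translate([0, 0, 364]) cube([352, 353, 25]);
cube([32, 32, 364]);
translate([320, 0, 0]) cube([32, 32, 364]);
translate([0, 321, 0]) cube([32, 32, 364]);
translate([320, 321, 0]) cube([32, 32, 364]);
translate([32, 17, 389]) {
  translate([0, 0, 376]) cube([288, 319, 40]);
  cube([30, 30, 376]);
  translate([258, 0, 0]) cube([30, 30, 376]);
  translate([0, 289, 0]) cube([30, 30, 376]);
  translate([258, 289, 0]) cube([30, 30, 376]);
}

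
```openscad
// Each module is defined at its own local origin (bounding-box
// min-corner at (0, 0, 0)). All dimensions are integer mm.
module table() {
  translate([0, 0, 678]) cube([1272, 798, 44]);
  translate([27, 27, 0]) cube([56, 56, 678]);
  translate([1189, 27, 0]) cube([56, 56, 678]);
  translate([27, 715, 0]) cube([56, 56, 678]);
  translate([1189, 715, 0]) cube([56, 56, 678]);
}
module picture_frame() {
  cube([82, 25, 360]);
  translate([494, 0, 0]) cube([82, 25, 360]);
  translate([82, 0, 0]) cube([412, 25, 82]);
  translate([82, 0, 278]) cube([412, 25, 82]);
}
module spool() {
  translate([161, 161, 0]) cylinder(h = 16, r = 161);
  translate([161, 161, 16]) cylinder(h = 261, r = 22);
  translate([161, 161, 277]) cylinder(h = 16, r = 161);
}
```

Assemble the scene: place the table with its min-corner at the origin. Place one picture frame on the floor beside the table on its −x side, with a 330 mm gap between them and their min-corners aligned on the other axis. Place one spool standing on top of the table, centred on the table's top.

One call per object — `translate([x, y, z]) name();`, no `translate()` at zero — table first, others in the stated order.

table();
translate([-906, 0, 0]) picture_frame();
translate([475, 238, 722]) spool();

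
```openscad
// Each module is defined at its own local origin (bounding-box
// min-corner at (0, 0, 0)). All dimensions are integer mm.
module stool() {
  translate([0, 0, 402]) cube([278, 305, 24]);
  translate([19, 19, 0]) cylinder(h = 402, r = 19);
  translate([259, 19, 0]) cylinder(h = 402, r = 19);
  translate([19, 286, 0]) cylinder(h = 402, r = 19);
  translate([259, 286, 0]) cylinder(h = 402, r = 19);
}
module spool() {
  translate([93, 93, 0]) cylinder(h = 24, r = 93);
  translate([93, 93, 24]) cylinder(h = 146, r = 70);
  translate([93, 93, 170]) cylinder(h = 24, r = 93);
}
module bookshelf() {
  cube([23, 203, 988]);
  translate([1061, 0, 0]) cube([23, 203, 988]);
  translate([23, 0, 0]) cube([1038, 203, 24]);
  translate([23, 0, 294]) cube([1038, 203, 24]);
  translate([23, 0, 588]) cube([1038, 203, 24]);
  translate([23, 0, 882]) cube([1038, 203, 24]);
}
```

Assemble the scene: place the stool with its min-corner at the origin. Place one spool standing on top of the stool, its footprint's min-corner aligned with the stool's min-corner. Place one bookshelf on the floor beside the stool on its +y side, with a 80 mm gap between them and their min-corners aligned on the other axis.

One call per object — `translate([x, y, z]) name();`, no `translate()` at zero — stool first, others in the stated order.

stool();
translate([0, 0, 426]) spool();
translate([0, 385, 0]) bookshelf();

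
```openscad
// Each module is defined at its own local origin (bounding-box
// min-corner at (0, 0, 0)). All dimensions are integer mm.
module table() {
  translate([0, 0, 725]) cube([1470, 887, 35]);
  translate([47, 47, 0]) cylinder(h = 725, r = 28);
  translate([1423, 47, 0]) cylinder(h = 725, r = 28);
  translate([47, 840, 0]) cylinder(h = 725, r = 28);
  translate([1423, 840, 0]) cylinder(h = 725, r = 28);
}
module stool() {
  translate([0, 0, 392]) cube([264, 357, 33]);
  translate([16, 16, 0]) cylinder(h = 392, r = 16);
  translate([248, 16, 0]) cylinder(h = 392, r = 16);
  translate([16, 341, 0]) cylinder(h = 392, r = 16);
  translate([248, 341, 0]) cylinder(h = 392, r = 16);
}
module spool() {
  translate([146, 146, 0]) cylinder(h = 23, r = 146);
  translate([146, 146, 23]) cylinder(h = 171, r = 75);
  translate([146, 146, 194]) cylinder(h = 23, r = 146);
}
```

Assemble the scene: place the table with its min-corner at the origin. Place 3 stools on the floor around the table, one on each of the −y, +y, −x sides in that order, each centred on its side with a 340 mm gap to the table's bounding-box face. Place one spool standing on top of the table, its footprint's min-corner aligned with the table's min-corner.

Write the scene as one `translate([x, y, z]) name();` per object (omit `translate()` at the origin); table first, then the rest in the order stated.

table();
translate([603, -697, 0]) stool();
translate([603, 1227, 0]) stool();
translate([-604, 265, 0]) stool();
translate([0, 0, 760]) spool();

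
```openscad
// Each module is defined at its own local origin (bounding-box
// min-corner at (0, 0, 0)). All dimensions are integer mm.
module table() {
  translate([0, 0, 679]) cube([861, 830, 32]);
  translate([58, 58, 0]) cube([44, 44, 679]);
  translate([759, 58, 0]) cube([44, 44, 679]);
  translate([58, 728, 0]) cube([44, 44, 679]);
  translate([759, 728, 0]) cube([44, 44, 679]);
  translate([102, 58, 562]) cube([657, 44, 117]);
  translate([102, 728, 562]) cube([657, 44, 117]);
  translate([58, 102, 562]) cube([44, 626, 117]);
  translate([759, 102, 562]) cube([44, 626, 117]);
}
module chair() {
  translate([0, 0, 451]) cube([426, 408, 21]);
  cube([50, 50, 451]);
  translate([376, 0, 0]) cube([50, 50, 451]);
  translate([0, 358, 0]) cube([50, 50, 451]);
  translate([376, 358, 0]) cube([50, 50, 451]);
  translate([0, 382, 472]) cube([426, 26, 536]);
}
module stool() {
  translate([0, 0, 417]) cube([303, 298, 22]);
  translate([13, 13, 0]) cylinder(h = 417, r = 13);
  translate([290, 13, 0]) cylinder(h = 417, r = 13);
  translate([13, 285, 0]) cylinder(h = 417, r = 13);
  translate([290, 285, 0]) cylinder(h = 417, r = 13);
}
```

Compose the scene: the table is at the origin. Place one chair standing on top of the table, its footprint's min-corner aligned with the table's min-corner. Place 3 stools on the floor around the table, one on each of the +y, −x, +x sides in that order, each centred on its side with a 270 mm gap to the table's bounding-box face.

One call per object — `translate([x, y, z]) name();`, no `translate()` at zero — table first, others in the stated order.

table();
translate([0, 0, 711]) chair();
translate([279, 1100, 0]) stool();
translate([-573, 266, 0]) stool();
translate([1131, 266, 0]) stool();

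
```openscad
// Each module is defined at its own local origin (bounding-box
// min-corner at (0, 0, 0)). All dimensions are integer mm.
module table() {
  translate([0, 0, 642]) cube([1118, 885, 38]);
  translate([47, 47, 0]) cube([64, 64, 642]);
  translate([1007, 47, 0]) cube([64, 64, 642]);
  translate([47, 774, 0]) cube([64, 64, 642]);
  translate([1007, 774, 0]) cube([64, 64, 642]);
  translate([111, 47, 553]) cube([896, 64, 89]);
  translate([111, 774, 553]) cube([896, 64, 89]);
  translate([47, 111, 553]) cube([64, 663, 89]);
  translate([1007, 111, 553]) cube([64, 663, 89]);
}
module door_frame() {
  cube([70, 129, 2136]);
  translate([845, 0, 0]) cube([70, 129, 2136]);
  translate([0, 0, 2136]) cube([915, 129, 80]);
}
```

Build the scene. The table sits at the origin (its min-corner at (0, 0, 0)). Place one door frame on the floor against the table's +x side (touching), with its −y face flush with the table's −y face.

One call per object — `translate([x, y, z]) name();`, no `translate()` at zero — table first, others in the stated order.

table();
translate([1118, 0, 0]) door_frame();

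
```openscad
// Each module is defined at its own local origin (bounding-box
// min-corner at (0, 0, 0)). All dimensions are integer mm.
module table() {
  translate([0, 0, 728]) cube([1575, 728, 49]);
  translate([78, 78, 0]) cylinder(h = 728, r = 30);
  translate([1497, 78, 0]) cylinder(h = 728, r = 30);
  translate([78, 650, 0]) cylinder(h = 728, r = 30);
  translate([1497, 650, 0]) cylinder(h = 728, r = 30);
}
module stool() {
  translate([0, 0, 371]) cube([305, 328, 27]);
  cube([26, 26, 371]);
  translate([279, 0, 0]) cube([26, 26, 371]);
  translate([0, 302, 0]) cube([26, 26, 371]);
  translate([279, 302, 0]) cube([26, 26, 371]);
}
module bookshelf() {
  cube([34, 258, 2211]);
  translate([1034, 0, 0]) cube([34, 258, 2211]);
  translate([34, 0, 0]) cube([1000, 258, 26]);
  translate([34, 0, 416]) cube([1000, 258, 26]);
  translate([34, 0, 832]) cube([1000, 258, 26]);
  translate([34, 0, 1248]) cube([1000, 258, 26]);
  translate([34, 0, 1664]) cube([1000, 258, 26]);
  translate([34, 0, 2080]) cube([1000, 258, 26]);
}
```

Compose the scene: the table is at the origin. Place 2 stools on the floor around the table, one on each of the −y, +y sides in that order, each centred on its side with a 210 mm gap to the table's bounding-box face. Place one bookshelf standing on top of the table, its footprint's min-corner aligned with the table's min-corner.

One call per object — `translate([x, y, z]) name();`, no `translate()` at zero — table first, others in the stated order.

table();
translate([635, -538, 0]) stool();
translate([635, 938, 0]) stool();
translate([0, 0, 777]) bookshelf();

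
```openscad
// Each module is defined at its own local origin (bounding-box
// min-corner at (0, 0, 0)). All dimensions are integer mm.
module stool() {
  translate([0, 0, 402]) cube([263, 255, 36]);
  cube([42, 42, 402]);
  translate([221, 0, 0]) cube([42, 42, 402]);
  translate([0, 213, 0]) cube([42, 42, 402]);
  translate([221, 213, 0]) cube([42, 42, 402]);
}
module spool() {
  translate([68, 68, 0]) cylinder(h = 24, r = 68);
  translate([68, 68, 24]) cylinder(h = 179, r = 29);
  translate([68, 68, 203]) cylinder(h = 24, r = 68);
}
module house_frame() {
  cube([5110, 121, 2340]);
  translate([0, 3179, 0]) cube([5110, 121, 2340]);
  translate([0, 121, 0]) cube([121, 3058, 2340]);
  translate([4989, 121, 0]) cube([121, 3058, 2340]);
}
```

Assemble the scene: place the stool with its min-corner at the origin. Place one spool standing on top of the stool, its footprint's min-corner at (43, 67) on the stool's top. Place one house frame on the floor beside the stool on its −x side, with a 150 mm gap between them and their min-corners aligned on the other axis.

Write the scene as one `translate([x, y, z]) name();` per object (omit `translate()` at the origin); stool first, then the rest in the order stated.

stool();
translate([43, 67, 438]) spool();
translate([-5260, 0, 0]) house_frame();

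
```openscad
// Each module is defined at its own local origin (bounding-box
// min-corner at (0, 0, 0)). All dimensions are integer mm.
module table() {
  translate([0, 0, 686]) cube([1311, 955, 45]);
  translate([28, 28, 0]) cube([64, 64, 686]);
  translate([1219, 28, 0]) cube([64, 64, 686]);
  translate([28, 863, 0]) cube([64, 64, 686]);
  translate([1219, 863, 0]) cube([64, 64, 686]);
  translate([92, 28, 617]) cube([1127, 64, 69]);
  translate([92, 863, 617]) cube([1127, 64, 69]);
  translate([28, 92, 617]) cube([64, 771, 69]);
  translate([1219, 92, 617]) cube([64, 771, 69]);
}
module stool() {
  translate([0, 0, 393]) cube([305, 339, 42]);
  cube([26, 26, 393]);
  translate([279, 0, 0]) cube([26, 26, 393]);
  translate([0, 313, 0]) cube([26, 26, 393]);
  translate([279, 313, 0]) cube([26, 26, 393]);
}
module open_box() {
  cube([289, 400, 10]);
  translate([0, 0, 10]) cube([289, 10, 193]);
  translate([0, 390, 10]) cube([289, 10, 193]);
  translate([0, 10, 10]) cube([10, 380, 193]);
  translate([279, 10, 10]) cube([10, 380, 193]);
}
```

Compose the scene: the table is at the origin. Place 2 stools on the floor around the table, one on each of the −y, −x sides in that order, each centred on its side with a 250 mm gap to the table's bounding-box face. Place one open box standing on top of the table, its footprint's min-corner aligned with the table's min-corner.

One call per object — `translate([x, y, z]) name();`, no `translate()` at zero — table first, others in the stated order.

table();
translate([503, -589, 0]) stool();
translate([-555, 308, 0]) stool();
translate([0, 0, 731]) open_box();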